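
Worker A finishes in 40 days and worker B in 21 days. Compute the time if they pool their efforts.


Rate of A = 1/40 per day
Rate of B = 1/21 per day
Combined rate = 1/40 + 1/21 = 61/840 ≈ 0.0726 per day
Days = 1 / combined rate = 840/61
≈ 13.77 days

13.77 days


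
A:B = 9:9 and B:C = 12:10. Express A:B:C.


Match B: multiply A:B by 12 → 108:108
Multiply B:C by 9 → 108:90
Combined: 108:108:90
GCD = 18
= 6:6:5

6:6:5


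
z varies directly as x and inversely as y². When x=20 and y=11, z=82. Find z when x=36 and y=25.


z = k·x/y²
Solve for k using the known point: k = z·y²/x = 82×121/20 = 9922/20 = 496.1000
Now evaluate at x=36, y=25:
z = k × 36 / 625 = (9922 × 36) / (20 × 625) = 357192/12500
≈ 28.5754

28.5754


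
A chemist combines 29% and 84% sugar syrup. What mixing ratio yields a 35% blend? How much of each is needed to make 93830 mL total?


Let x parts of 29% mix with y parts of 84%.
29x + 84y = 35(x + y)
29x + 84y = 35x + 35y
x(29 - 35) = y(35 - 84)
x/y = (84 - 35)/(35 - 29) = 49/6
Simplify: 49:6
Total parts = 55; one part = 93830/55 = 1706.00 mL
29% solution: 49×1706.00 = 83594.00 mL
84% solution: 6×1706.00 = 10236.00 mL
= ratio 49:6; 83594.00 mL and 10236.00 mL

ratio 49:6; 83594.00 mL and 10236.00 mL


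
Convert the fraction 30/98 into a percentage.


Percentage = (part / whole) × 100
= (30 / 98) × 100
≈ 30.61%

30.61%


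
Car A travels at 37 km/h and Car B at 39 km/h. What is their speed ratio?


Ratio = 37:39
GCD = 1
Simplified = 37:39
Time ratio (same distance) = 39:37
Speed ratio = 37:39

37:39


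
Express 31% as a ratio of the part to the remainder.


31% means 31 parts out of 100; remainder = 69
Part : remainder = 31:69
GCD = 1
= 31:69

31:69


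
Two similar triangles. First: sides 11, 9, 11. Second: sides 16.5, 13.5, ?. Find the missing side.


Scale factor = 16.5/11 = 1.5
Missing side = 11 × 1.5
= 16.5

16.5


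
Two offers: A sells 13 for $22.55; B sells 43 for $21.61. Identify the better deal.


Deal A: $22.55/13 = $1.7346/unit
Deal B: $21.61/43 = $0.5026/unit
B is cheaper per unit
= Deal B

Deal B


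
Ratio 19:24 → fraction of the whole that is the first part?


Total parts = 19 + 24 = 43
First part: 19/43 = 19/43
= 19/43

19/43


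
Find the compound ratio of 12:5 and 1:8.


Compound ratio = (12×1) : (5×8)
= 12:40
GCD = 4
= 3:10

3:10


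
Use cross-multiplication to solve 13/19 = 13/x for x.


Cross multiply: 13 × x = 19 × 13
13x = 247
x = 247 / 13
= 19.00

19.00


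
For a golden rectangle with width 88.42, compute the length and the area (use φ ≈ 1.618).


φ = (1 + √5) / 2 ≈ 1.618
Length = width × φ = 88.42 × 1.618 = 143.06356
≈ 143.06
Area = width × length = 88.42 × 143.06356 = 12649.6799752 ≈ 12649.68
= Length: 143.06, Area: 12649.68

Length: 143.06, Area: 12649.68


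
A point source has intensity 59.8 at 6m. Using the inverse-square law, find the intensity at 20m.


I₁d₁² = I₂d₂²
I₂ = I₁ × (d₁/d₂)²
= 59.8 × (6/20)²
= 59.8 × 36/400
= 2152.8/400
= 5.3820

5.3820


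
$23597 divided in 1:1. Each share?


Total parts = 1 + 1 = 2
Part 1: 23597 × 1/2 = 11798.50
Part 2: 23597 × 1/2 = 11798.50
= Part 1: $11798.50, Part 2: $11798.50

Part 1: $11798.50, Part 2: $11798.50


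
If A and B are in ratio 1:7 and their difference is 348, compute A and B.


Let A = 1k, B = 7k.
7k - 1k = 348
6k = 348 → k = 348/6 = 58
A = 1×58 = 58, B = 7×58 = 406
= A = 58, B = 406

A = 58, B = 406


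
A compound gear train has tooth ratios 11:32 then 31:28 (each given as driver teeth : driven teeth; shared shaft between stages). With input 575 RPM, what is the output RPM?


Stage 1: RPM_B = RPM_A × t_A/t_B = 575 × 11/32 = 6325/32 ≈ 197.66
B and C share a shaft → RPM_C = RPM_B
Stage 2: RPM_D = RPM_C × t_C/t_D = RPM_A × (t_A×t_C)/(t_B×t_D)
Overall ratio = (11×31)/(32×28) = 341/896
RPM_D = 575 × 341/896 = 196075/896
≈ 218.83 RPM

218.83 RPM


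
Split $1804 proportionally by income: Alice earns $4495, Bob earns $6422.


Total income = 4495 + 6422 = $10917
Alice: $1804 × 4495/10917 = $742.78
Bob: $1804 × 6422/10917 = $1061.22
= Alice: $742.78, Bob: $1061.22

Alice: $742.78, Bob: $1061.22


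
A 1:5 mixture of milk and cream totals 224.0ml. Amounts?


Total parts = 1 + 5 = 6
milk: 224.0 × 1/6 = 37.3ml
cream: 224.0 × 5/6 = 186.7ml
= 37.3ml and 186.7ml

37.3ml and 186.7ml


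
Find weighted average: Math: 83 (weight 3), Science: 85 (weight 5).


Numerator = 83×3 + 85×5
= 249 + 425
= 674
Total weight = 8
Weighted avg = 674/8
= 84.25

84.25


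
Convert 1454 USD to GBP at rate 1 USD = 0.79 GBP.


Amount × rate = 1454 × 0.79
= 1148.66 GBP

1148.66 GBP


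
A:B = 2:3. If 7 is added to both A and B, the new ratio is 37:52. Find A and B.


Let A = 2k, B = 3k.
(2k + 7) / (3k + 7) = 37/52
Cross-multiply: 52(2k + 7) = 37(3k + 7)
104k + 364 = 111k + 259
104k - 111k = 259 - 364
-7k = -105
k = -105/-7 = 15
A = 2×15 = 30, B = 3×15 = 45
= A = 30, B = 45

A = 30, B = 45


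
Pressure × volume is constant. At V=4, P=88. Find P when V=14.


Inverse proportion: x × y = constant
k = 4 × 88 = 352
y₂ = k / 14 = 352 / 14
= 25.14

25.14


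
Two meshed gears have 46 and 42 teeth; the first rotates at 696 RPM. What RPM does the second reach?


Gear ratio = 46:42 = 23:21
RPM_B = RPM_A × (teeth_A / teeth_B)
= 696 × (46/42)
= 762.3 RPM

762.3 RPM


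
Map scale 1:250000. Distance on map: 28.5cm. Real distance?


Real distance = map distance × scale
= 28.5cm × 250000
= 7125000 cm = 71250.0 m
= 71.250 km

71.250 km


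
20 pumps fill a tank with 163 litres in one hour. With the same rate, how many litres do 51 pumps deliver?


Direct proportion: y/x = constant
k = 163/20 = 8.1500
y₂ = k × 51 = 163 × 51 / 20 = 8313/20
= 415.65

415.65


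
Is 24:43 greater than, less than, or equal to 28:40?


24/43 = 0.5581
28/40 = 0.7000
0.5581 < 0.7000, so 24:43 is less
= less than

less than


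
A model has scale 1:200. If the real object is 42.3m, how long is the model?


Model size = real / scale
= 42.3 / 200
= 0.2115 m

0.2115 m


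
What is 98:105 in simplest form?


GCD(98, 105) = 7
98/7 : 105/7
= 14:15

14:15


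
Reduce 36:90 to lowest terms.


GCD(36, 90) = 18
36/18 : 90/18
= 2:5

2:5


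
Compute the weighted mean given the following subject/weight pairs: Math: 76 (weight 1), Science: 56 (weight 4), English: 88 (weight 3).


Numerator = 76×1 + 56×4 + 88×3
= 76 + 224 + 264
= 564
Total weight = 8
Weighted avg = 564/8
= 70.50

70.50


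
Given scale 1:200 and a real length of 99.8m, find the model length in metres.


Model size = real / scale
= 99.8 / 200
= 0.4990 m

0.4990 m


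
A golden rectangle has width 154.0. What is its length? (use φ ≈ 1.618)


φ = (1 + √5) / 2 ≈ 1.618
Length = width × φ = 154.0 × 1.618 = 249.172
≈ 249.17

249.17


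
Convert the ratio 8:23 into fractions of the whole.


Total parts = 8 + 23 = 31
First part: 8/31 = 8/31
Second part: 23/31 = 23/31
= 8/31 and 23/31

8/31 and 23/31


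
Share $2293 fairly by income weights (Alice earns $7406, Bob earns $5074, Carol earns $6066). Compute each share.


Total income = 7406 + 5074 + 6066 = $18546
Alice: $2293 × 7406/18546 = $915.67
Bob: $2293 × 5074/18546 = $627.34
Carol: $2293 × 6066/18546 = $749.99
= Alice: $915.67, Bob: $627.34, Carol: $749.99

Alice: $915.67, Bob: $627.34, Carol: $749.99


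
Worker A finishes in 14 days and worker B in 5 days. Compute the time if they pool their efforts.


Rate of A = 1/14 per day
Rate of B = 1/5 per day
Combined rate = 1/14 + 1/5 = 19/70 ≈ 0.2714 per day
Days = 1 / combined rate = 70/19
≈ 3.68 days

3.68 days


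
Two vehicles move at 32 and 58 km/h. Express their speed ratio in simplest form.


Ratio = 32:58
GCD = 2
Simplified = 16:29
Time ratio (same distance) = 29:16
Speed ratio = 16:29

16:29


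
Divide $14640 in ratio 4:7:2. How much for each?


Total parts = 4 + 7 + 2 = 13
Part 1: 14640 × 4/13 = 4504.62
Part 2: 14640 × 7/13 = 7883.08
Part 3: 14640 × 2/13 = 2252.31
= Part 1: $4504.62, Part 2: $7883.08, Part 3: $2252.31

Part 1: $4504.62, Part 2: $7883.08, Part 3: $2252.31


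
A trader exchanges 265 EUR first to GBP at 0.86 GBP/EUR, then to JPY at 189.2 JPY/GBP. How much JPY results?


Step 1: 265 EUR × 0.86 = 227.90 GBP
Step 2: 227.90 GBP × 189.2 = 43118.68 JPY
Implied rate EUR→JPY = 0.86 × 189.2 = 162.7120
= 43118.68 JPY

43118.68 JPY


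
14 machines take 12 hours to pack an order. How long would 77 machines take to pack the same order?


Inverse proportion: x × y = constant
k = 14 × 12 = 168
y₂ = k / 77 = 168 / 77
= 2.18

2.18


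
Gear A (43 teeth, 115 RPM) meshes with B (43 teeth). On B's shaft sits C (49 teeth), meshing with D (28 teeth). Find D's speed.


Stage 1: RPM_B = RPM_A × t_A/t_B = 115 × 43/43 = 4945/43 = 115.00
B and C share a shaft → RPM_C = RPM_B
Stage 2: RPM_D = RPM_C × t_C/t_D = RPM_A × (t_A×t_C)/(t_B×t_D)
Overall ratio = (43×49)/(43×28) = 2107/1204
RPM_D = 115 × 2107/1204 = 242305/1204
= 201.25 RPM

201.25 RPM


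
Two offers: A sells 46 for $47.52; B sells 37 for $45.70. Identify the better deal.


Deal A: $47.52/46 = $1.0330/unit
Deal B: $45.70/37 = $1.2351/unit
A is cheaper per unit
= Deal A

Deal A


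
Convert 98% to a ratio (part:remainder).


98% means 98 parts out of 100; remainder = 2
Part : remainder = 98:2
GCD = 2
= 49:1

49:1


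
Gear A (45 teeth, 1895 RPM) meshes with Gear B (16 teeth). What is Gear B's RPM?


Gear ratio = 45:16 = 45:16
RPM_B = RPM_A × (teeth_A / teeth_B)
= 1895 × (45/16)
= 5329.7 RPM

5329.7 RPM


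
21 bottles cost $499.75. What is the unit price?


Unit rate = total / quantity
= 499.75 / 21
= $23.80 per unit

$23.80 per unit


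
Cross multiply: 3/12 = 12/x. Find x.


Cross multiply: 3 × x = 12 × 12
3x = 144
x = 144 / 3
= 48.00

48.00


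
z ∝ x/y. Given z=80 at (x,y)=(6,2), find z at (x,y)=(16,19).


z = k·x/y
Solve for k using the known point: k = z·y/x = 80×2/6 = 160/6 ≈ 26.6667
Now evaluate at x=16, y=19:
z = k × 16 / 19 = (160 × 16) / (6 × 19) = 2560/114
≈ 22.4561

22.4561


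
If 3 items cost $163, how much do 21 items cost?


Direct proportion: y/x = constant
k = 163/3 ≈ 54.3333
y₂ = k × 21 = 163 × 21 / 3 = 3423/3
= 1141.00

1141.00


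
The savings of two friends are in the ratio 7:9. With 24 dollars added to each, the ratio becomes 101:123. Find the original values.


Let A = 7k, B = 9k.
(7k + 24) / (9k + 24) = 101/123
Cross-multiply: 123(7k + 24) = 101(9k + 24)
861k + 2952 = 909k + 2424
861k - 909k = 2424 - 2952
-48k = -528
k = -528/-48 = 11
A = 7×11 = 77, B = 9×11 = 99
= A = 77, B = 99

A = 77, B = 99


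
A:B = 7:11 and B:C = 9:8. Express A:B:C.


Match B: multiply A:B by 9 → 63:99
Multiply B:C by 11 → 99:88
Combined: 63:99:88
GCD = 1
= 63:99:88

63:99:88


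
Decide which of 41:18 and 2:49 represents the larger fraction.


41/18 = 2.2778
2/49 = 0.0408
2.2778 > 0.0408, so 41:18 is greater
= 41:18

41:18


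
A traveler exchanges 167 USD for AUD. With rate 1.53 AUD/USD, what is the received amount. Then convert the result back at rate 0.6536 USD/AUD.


Amount × rate = 167 × 1.53 = 255.51 AUD
Round-trip: 255.51 × 0.6536 = 167.00 USD
= 255.51 AUD, then 167.00 USD

255.51 AUD, then 167.00 USD


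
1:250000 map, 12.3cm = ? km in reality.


Real distance = map distance × scale
= 12.3cm × 250000
= 3075000 cm = 30750.0 m
= 30.750 km

30.750 km


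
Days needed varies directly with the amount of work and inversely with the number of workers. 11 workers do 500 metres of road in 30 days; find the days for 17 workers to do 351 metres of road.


Days ∝ work / workers, so d₂ = d₁ × (m₁/m₂) × (w₂/w₁)
Workers factor (inverse): 11/17 ≈ 0.6471
Work factor (direct): 351/500 = 0.7020
d₂ = 30 × 11/17 × 351/500 = (30 × 11 × 351) / (17 × 500) = 115830/8500
≈ 13.63 days

13.63 days


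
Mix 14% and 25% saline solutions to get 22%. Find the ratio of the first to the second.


Let x parts of 14% mix with y parts of 25%.
14x + 25y = 22(x + y)
14x + 25y = 22x + 22y
x(14 - 22) = y(22 - 25)
x/y = (25 - 22)/(22 - 14) = 3/8
Simplify: 3:8
= 3:8

3:8


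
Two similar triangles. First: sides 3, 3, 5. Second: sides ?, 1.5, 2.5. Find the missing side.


Scale factor = 1.5/3 = 0.5
Missing side = 3 × 0.5
= 1.5

1.5


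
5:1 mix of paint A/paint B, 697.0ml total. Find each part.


Total parts = 5 + 1 = 6
paint A: 697.0 × 5/6 = 580.8ml
paint B: 697.0 × 1/6 = 116.2ml
= 580.8ml and 116.2ml

580.8ml and 116.2ml


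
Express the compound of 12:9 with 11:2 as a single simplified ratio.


Compound ratio = (12×11) : (9×2)
= 132:18
GCD = 6
= 22:3

22:3


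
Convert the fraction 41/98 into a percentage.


Percentage = (part / whole) × 100
= (41 / 98) × 100
≈ 41.84%

41.84%


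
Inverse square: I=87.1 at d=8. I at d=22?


I₁d₁² = I₂d₂²
I₂ = I₁ × (d₁/d₂)²
= 87.1 × (8/22)²
= 87.1 × 64/484
= 5574.4/484
≈ 11.5174

11.5174


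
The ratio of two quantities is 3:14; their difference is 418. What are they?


Let A = 3k, B = 14k.
14k - 3k = 418
11k = 418 → k = 418/11 = 38
A = 3×38 = 114, B = 14×38 = 532
= A = 114, B = 532

A = 114, B = 532


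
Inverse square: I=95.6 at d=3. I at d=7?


I₁d₁² = I₂d₂²
I₂ = I₁ × (d₁/d₂)²
= 95.6 × (3/7)²
= 95.6 × 9/49
= 860.4/49
≈ 17.5592

17.5592


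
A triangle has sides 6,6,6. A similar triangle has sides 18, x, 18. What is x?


Scale factor = 18/6 = 3
Missing side = 6 × 3
= 18.0

18.0


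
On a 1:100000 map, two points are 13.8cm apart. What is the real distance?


Real distance = map distance × scale
= 13.8cm × 100000
= 1380000 cm = 13800.0 m
= 13.800 km

13.800 km


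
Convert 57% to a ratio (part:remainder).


57% means 57 parts out of 100; remainder = 43
Part : remainder = 57:43
GCD = 1
= 57:43

57:43


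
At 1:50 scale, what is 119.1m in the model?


Model size = real / scale
= 119.1 / 50
= 2.3820 m

2.3820 m


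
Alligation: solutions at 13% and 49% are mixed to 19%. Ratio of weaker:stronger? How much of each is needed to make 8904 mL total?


Let x parts of 13% mix with y parts of 49%.
13x + 49y = 19(x + y)
13x + 49y = 19x + 19y
x(13 - 19) = y(19 - 49)
x/y = (49 - 19)/(19 - 13) = 30/6
Simplify: 5:1
Total parts = 6; one part = 8904/6 = 1484.00 mL
13% solution: 5×1484.00 = 7420.00 mL
49% solution: 1×1484.00 = 1484.00 mL
= ratio 5:1; 7420.00 mL and 1484.00 mL

ratio 5:1; 7420.00 mL and 1484.00 mL


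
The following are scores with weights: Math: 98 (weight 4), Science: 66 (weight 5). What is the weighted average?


Numerator = 98×4 + 66×5
= 392 + 330
= 722
Total weight = 9
Weighted avg = 722/9
= 80.22

80.22


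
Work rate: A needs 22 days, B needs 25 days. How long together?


Rate of A = 1/22 per day
Rate of B = 1/25 per day
Combined rate = 1/22 + 1/25 = 47/550 ≈ 0.0855 per day
Days = 1 / combined rate = 550/47
≈ 11.70 days

11.70 days


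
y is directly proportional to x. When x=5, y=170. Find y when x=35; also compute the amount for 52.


Direct proportion: y/x = constant
k = 170/5 = 34.0000
y at x=35: k × 35 = 170 × 35 / 5 = 5950/5 = 1190.00
y at x=52: k × 52 = 170 × 52 / 5 = 8840/5 = 1768.00
= 1190.00 and 1768.00

1190.00 and 1768.00


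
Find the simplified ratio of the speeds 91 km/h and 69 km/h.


Ratio = 91:69
GCD = 1
Simplified = 91:69
Time ratio (same distance) = 69:91
Speed ratio = 91:69

91:69


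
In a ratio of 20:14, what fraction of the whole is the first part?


Total parts = 20 + 14 = 34
First part: 20/34 = 10/17
= 10/17

10/17


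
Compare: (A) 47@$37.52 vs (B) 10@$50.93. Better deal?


Deal A: $37.52/47 = $0.7983/unit
Deal B: $50.93/10 = $5.0930/unit
A is cheaper per unit
= Deal A

Deal A


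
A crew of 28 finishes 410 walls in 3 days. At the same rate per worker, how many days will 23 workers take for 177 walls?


Days ∝ work / workers, so d₂ = d₁ × (m₁/m₂) × (w₂/w₁)
Workers factor (inverse): 28/23 ≈ 1.2174
Work factor (direct): 177/410 ≈ 0.4317
d₂ = 3 × 28/23 × 177/410 = (3 × 28 × 177) / (23 × 410) = 14868/9430
≈ 1.58 days

1.58 days


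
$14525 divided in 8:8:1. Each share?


Total parts = 8 + 8 + 1 = 17
Part 1: 14525 × 8/17 = 6835.29
Part 2: 14525 × 8/17 = 6835.29
Part 3: 14525 × 1/17 = 854.41
= Part 1: $6835.29, Part 2: $6835.29, Part 3: $854.41

Part 1: $6835.29, Part 2: $6835.29, Part 3: $854.41


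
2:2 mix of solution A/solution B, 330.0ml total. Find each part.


Total parts = 2 + 2 = 4
solution A: 330.0 × 2/4 = 165.0ml
solution B: 330.0 × 2/4 = 165.0ml
= 165.0ml and 165.0ml

165.0ml and 165.0ml


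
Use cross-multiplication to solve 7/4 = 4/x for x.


Cross multiply: 7 × x = 4 × 4
7x = 16
x = 16 / 7
= 2.29

2.29


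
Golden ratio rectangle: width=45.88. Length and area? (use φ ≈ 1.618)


φ = (1 + √5) / 2 ≈ 1.618
Length = width × φ = 45.88 × 1.618 = 74.23384
≈ 74.23
Area = width × length = 45.88 × 74.23384 = 3405.8485792 ≈ 3405.85
= Length: 74.23, Area: 3405.85

Length: 74.23, Area: 3405.85


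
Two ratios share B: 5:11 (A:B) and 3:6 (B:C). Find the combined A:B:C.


Match B: multiply A:B by 3 → 15:33
Multiply B:C by 11 → 33:66
Combined: 15:33:66
GCD = 3
= 5:11:22

5:11:22


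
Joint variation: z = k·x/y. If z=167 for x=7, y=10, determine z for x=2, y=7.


z = k·x/y
Solve for k using the known point: k = z·y/x = 167×10/7 = 1670/7 ≈ 238.5714
Now evaluate at x=2, y=7:
z = k × 2 / 7 = (1670 × 2) / (7 × 7) = 3340/49
≈ 68.1633

68.1633


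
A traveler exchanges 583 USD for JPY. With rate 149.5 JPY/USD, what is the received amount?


Amount × rate = 583 × 149.5
= 87158.50 JPY

87158.50 JPY


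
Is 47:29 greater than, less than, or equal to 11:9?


47/29 = 1.6207
11/9 = 1.2222
1.6207 > 1.2222, so 47:29 is greater
= greater than

greater than


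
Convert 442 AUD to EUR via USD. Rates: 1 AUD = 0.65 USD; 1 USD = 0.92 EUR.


Step 1: 442 AUD × 0.65 = 287.30 USD
Step 2: 287.30 USD × 0.92 = 264.32 EUR
Implied rate AUD→EUR = 0.65 × 0.92 = 0.5980
= 264.32 EUR

264.32 EUR


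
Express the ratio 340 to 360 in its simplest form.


GCD(340, 360) = 20
340/20 : 360/20
= 17:18

17:18


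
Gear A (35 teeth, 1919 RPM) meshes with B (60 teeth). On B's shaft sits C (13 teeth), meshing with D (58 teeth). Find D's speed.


Stage 1: RPM_B = RPM_A × t_A/t_B = 1919 × 35/60 = 67165/60 ≈ 1119.42
B and C share a shaft → RPM_C = RPM_B
Stage 2: RPM_D = RPM_C × t_C/t_D = RPM_A × (t_A×t_C)/(t_B×t_D)
Overall ratio = (35×13)/(60×58) = 455/3480
RPM_D = 1919 × 455/3480 = 873145/3480
≈ 250.90 RPM

250.90 RPM


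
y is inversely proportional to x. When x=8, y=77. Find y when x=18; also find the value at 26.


Inverse proportion: x × y = constant
k = 8 × 77 = 616
At x=18: k/18 = 34.22
At x=26: k/26 = 23.69
= 34.22 and 23.69

34.22 and 23.69


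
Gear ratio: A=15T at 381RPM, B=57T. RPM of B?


Gear ratio = 15:57 = 5:19
RPM_B = RPM_A × (teeth_A / teeth_B)
= 381 × (15/57)
= 100.3 RPM

100.3 RPM


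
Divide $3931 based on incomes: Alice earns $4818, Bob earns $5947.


Total income = 4818 + 5947 = $10765
Alice: $3931 × 4818/10765 = $1759.36
Bob: $3931 × 5947/10765 = $2171.64
= Alice: $1759.36, Bob: $2171.64

Alice: $1759.36, Bob: $2171.64


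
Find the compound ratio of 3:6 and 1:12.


Compound ratio = (3×1) : (6×12)
= 3:72
GCD = 3
= 1:24

1:24


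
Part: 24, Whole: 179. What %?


Percentage = (part / whole) × 100
= (24 / 179) × 100
≈ 13.41%

13.41%


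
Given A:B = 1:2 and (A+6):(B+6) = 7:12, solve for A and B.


Let A = 1k, B = 2k.
(1k + 6) / (2k + 6) = 7/12
Cross-multiply: 12(1k + 6) = 7(2k + 6)
12k + 72 = 14k + 42
12k - 14k = 42 - 72
-2k = -30
k = -30/-2 = 15
A = 1×15 = 15, B = 2×15 = 30
= A = 15, B = 30

A = 15, B = 30


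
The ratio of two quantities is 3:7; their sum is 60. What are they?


Let A = 3k, B = 7k.
3k + 7k = 60
10k = 60 → k = 60/10 = 6
A = 3×6 = 18, B = 7×6 = 42
= A = 18, B = 42

A = 18, B = 42


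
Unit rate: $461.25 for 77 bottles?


Unit rate = total / quantity
= 461.25 / 77
= $5.99 per unit

$5.99 per unit


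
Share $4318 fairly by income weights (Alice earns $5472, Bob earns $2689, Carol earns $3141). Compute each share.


Total income = 5472 + 2689 + 3141 = $11302
Alice: $4318 × 5472/11302 = $2090.61
Bob: $4318 × 2689/11302 = $1027.35
Carol: $4318 × 3141/11302 = $1200.04
= Alice: $2090.61, Bob: $1027.35, Carol: $1200.04

Alice: $2090.61, Bob: $1027.35, Carol: $1200.04


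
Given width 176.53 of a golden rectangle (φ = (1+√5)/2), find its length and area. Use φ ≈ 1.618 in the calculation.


φ = (1 + √5) / 2 ≈ 1.618
Length = width × φ = 176.53 × 1.618 = 285.62554
≈ 285.63
Area = width × length = 176.53 × 285.62554 = 50421.4765762 ≈ 50421.48
= Length: 285.63, Area: 50421.48

Length: 285.63, Area: 50421.48


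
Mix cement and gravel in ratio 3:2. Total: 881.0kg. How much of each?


Total parts = 3 + 2 = 5
cement: 881.0 × 3/5 = 528.6kg
gravel: 881.0 × 2/5 = 352.4kg
= 528.6kg and 352.4kg

528.6kg and 352.4kg


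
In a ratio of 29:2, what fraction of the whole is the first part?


Total parts = 29 + 2 = 31
First part: 29/31 = 29/31
= 29/31

29/31


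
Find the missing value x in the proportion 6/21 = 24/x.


Cross multiply: 6 × x = 21 × 24
6x = 504
x = 504 / 6
= 84.00

84.00


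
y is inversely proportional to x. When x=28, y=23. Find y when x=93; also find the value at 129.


Inverse proportion: x × y = constant
k = 28 × 23 = 644
At x=93: k/93 = 6.92
At x=129: k/129 = 4.99
= 6.92 and 4.99

6.92 and 4.99


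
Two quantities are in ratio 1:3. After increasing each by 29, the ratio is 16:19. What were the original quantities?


Let A = 1k, B = 3k.
(1k + 29) / (3k + 29) = 16/19
Cross-multiply: 19(1k + 29) = 16(3k + 29)
19k + 551 = 48k + 464
19k - 48k = 464 - 551
-29k = -87
k = -87/-29 = 3
A = 1×3 = 3, B = 3×3 = 9
= A = 3, B = 9

A = 3, B = 9


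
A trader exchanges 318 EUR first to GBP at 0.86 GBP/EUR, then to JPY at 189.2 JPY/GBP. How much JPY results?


Step 1: 318 EUR × 0.86 = 273.48 GBP
Step 2: 273.48 GBP × 189.2 = 51742.42 JPY
Implied rate EUR→JPY = 0.86 × 189.2 = 162.7120
= 51742.42 JPY

51742.42 JPY


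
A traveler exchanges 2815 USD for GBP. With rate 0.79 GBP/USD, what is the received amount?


Amount × rate = 2815 × 0.79
= 2223.85 GBP

2223.85 GBP


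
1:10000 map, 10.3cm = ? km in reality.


Real distance = map distance × scale
= 10.3cm × 10000
= 103000 cm = 1030.0 m
= 1.030 km

1.030 km


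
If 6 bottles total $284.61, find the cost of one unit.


Unit rate = total / quantity
= 284.61 / 6
= $47.44 per unit

$47.44 per unit


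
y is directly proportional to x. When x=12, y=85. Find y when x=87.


Direct proportion: y/x = constant
k = 85/12 ≈ 7.0833
y₂ = k × 87 = 85 × 87 / 12 = 7395/12
= 616.25

616.25


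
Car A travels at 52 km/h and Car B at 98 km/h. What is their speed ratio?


Ratio = 52:98
GCD = 2
Simplified = 26:49
Time ratio (same distance) = 49:26
Speed ratio = 26:49

26:49


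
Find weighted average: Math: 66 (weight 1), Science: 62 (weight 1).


Numerator = 66×1 + 62×1
= 66 + 62
= 128
Total weight = 2
Weighted avg = 128/2
= 64.00

64.00


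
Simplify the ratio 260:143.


GCD(260, 143) = 13
260/13 : 143/13
= 20:11

20:11


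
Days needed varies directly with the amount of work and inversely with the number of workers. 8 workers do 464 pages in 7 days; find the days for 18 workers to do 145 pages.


Days ∝ work / workers, so d₂ = d₁ × (m₁/m₂) × (w₂/w₁)
Workers factor (inverse): 8/18 ≈ 0.4444
Work factor (direct): 145/464 = 0.3125
d₂ = 7 × 8/18 × 145/464 = (7 × 8 × 145) / (18 × 464) = 8120/8352
≈ 0.97 days

0.97 days


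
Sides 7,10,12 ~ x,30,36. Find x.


Scale factor = 30/10 = 3
Missing side = 7 × 3
= 21.0

21.0


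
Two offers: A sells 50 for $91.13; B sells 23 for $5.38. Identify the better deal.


Deal A: $91.13/50 = $1.8226/unit
Deal B: $5.38/23 = $0.2339/unit
B is cheaper per unit
= Deal B

Deal B


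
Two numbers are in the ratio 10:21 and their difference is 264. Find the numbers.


Let A = 10k, B = 21k.
21k - 10k = 264
11k = 264 → k = 264/11 = 24
A = 10×24 = 240, B = 21×24 = 504
= A = 240, B = 504

A = 240, B = 504


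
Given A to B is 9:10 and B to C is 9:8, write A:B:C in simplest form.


Match B: multiply A:B by 9 → 81:90
Multiply B:C by 10 → 90:80
Combined: 81:90:80
GCD = 1
= 81:90:80

81:90:80


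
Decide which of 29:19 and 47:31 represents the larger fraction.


29/19 = 1.5263
47/31 = 1.5161
1.5263 > 1.5161, so 29:19 is greater
= 29:19

29:19


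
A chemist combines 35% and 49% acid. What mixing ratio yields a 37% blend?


Let x parts of 35% mix with y parts of 49%.
35x + 49y = 37(x + y)
35x + 49y = 37x + 37y
x(35 - 37) = y(37 - 49)
x/y = (49 - 37)/(37 - 35) = 12/2
Simplify: 6:1
= 6:1

6:1


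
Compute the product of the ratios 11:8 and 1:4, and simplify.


Compound ratio = (11×1) : (8×4)
= 11:32
GCD = 1
= 11:32

11:32


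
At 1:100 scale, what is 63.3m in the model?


Model size = real / scale
= 63.3 / 100
= 0.6330 m

0.6330 m


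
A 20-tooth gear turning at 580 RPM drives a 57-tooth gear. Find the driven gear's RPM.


Gear ratio = 20:57 = 20:57
RPM_B = RPM_A × (teeth_A / teeth_B)
= 580 × (20/57)
= 203.5 RPM

203.5 RPM


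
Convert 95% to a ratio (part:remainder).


95% means 95 parts out of 100; remainder = 5
Part : remainder = 95:5
GCD = 5
= 19:1

19:1


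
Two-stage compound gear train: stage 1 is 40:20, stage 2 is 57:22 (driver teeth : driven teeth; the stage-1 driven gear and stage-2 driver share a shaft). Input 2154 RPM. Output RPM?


Stage 1: RPM_B = RPM_A × t_A/t_B = 2154 × 40/20 = 86160/20 = 4308.00
B and C share a shaft → RPM_C = RPM_B
Stage 2: RPM_D = RPM_C × t_C/t_D = RPM_A × (t_A×t_C)/(t_B×t_D)
Overall ratio = (40×57)/(20×22) = 2280/440
RPM_D = 2154 × 2280/440 = 4911120/440
≈ 11161.64 RPM

11161.64 RPM


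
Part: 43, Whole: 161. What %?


Percentage = (part / whole) × 100
= (43 / 161) × 100
≈ 26.71%

26.71%


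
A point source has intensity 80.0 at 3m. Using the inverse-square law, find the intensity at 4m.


I₁d₁² = I₂d₂²
I₂ = I₁ × (d₁/d₂)²
= 80.0 × (3/4)²
= 80.0 × 9/16
= 720/16
= 45.0000

45.0000


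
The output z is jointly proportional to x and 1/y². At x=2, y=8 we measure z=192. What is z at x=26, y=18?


z = k·x/y²
Solve for k using the known point: k = z·y²/x = 192×64/2 = 12288/2 = 6144.0000
Now evaluate at x=26, y=18:
z = k × 26 / 324 = (12288 × 26) / (2 × 324) = 319488/648
≈ 493.0370

493.0370


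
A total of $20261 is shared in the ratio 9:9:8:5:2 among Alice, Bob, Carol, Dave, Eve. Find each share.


Total parts = 9 + 9 + 8 + 5 + 2 = 33
Alice: 20261 × 9/33 = 5525.73
Bob: 20261 × 9/33 = 5525.73
Carol: 20261 × 8/33 = 4911.76
Dave: 20261 × 5/33 = 3069.85
Eve: 20261 × 2/33 = 1227.94
= Alice: $5525.73, Bob: $5525.73, Carol: $4911.76, Dave: $3069.85, Eve: $1227.94

Alice: $5525.73, Bob: $5525.73, Carol: $4911.76, Dave: $3069.85, Eve: $1227.94


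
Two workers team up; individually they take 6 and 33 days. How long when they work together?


Rate of A = 1/6 per day
Rate of B = 1/33 per day
Combined rate = 1/6 + 1/33 = 39/198 ≈ 0.1970 per day
Days = 1 / combined rate = 198/39
≈ 5.08 days

5.08 days


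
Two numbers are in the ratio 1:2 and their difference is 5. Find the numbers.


Let A = 1k, B = 2k.
2k - 1k = 5
1k = 5 → k = 5/1 = 5
A = 1×5 = 5, B = 2×5 = 10
= A = 5, B = 10

A = 5, B = 10


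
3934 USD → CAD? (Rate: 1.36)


Amount × rate = 3934 × 1.36
= 5350.24 CAD

5350.24 CAD


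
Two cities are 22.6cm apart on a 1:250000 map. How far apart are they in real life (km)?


Real distance = map distance × scale
= 22.6cm × 250000
= 5650000 cm = 56500.0 m
= 56.500 km

56.500 km


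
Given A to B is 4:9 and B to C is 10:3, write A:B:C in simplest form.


Match B: multiply A:B by 10 → 40:90
Multiply B:C by 9 → 90:27
Combined: 40:90:27
GCD = 1
= 40:90:27

40:90:27


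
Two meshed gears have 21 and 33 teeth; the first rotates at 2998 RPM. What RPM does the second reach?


Gear ratio = 21:33 = 7:11
RPM_B = RPM_A × (teeth_A / teeth_B)
= 2998 × (21/33)
= 1907.8 RPM

1907.8 RPM


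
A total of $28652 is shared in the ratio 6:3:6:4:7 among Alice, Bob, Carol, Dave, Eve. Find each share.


Total parts = 6 + 3 + 6 + 4 + 7 = 26
Alice: 28652 × 6/26 = 6612.00
Bob: 28652 × 3/26 = 3306.00
Carol: 28652 × 6/26 = 6612.00
Dave: 28652 × 4/26 = 4408.00
Eve: 28652 × 7/26 = 7714.00
= Alice: $6612.00, Bob: $3306.00, Carol: $6612.00, Dave: $4408.00, Eve: $7714.00

Alice: $6612.00, Bob: $3306.00, Carol: $6612.00, Dave: $4408.00, Eve: $7714.00


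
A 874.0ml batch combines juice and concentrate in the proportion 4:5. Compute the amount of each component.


Total parts = 4 + 5 = 9
juice: 874.0 × 4/9 = 388.4ml
concentrate: 874.0 × 5/9 = 485.6ml
= 388.4ml and 485.6ml

388.4ml and 485.6ml


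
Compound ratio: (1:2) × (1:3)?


Compound ratio = (1×1) : (2×3)
= 1:6
GCD = 1
= 1:6

1:6


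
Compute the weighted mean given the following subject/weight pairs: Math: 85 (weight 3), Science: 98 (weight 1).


Numerator = 85×3 + 98×1
= 255 + 98
= 353
Total weight = 4
Weighted avg = 353/4
= 88.25

88.25


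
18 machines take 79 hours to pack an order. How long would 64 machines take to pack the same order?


Inverse proportion: x × y = constant
k = 18 × 79 = 1422
y₂ = k / 64 = 1422 / 64
= 22.22

22.22


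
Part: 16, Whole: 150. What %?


Percentage = (part / whole) × 100
= (16 / 150) × 100
≈ 10.67%

10.67%


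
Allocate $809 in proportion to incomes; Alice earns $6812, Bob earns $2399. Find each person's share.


Total income = 6812 + 2399 = $9211
Alice: $809 × 6812/9211 = $598.30
Bob: $809 × 2399/9211 = $210.70
= Alice: $598.30, Bob: $210.70

Alice: $598.30, Bob: $210.70


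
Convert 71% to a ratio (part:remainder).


71% means 71 parts out of 100; remainder = 29
Part : remainder = 71:29
GCD = 1
= 71:29

71:29


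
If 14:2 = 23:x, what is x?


Cross multiply: 14 × x = 2 × 23
14x = 46
x = 46 / 14
= 3.29

3.29


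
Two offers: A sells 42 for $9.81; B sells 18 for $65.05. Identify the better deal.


Deal A: $9.81/42 = $0.2336/unit
Deal B: $65.05/18 = $3.6139/unit
A is cheaper per unit
= Deal A

Deal A


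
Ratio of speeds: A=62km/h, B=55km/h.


Ratio = 62:55
GCD = 1
Simplified = 62:55
Time ratio (same distance) = 55:62
Speed ratio = 62:55

62:55


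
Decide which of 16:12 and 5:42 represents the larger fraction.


16/12 = 1.3333
5/42 = 0.1190
1.3333 > 0.1190, so 16:12 is greater
= 16:12

16:12


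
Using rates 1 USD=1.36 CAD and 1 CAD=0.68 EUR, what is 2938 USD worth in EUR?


Step 1: 2938 USD × 1.36 = 3995.68 CAD
Step 2: 3995.68 CAD × 0.68 = 2717.06 EUR
Implied rate USD→EUR = 1.36 × 0.68 = 0.9248
= 2717.06 EUR

2717.06 EUR


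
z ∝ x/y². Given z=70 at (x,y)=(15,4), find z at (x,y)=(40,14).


z = k·x/y²
Solve for k using the known point: k = z·y²/x = 70×16/15 = 1120/15 ≈ 74.6667
Now evaluate at x=40, y=14:
z = k × 40 / 196 = (1120 × 40) / (15 × 196) = 44800/2940
≈ 15.2381

15.2381


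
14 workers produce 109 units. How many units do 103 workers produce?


Direct proportion: y/x = constant
k = 109/14 ≈ 7.7857
y₂ = k × 103 = 109 × 103 / 14 = 11227/14
≈ 801.93

801.93


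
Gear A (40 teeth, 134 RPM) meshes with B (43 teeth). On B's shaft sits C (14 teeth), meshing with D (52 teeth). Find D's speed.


Stage 1: RPM_B = RPM_A × t_A/t_B = 134 × 40/43 = 5360/43 ≈ 124.65
B and C share a shaft → RPM_C = RPM_B
Stage 2: RPM_D = RPM_C × t_C/t_D = RPM_A × (t_A×t_C)/(t_B×t_D)
Overall ratio = (40×14)/(43×52) = 560/2236
RPM_D = 134 × 560/2236 = 75040/2236
≈ 33.56 RPM

33.56 RPM


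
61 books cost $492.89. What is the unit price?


Unit rate = total / quantity
= 492.89 / 61
= $8.08 per unit

$8.08 per unit


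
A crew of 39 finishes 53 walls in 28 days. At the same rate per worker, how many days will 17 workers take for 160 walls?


Days ∝ work / workers, so d₂ = d₁ × (m₁/m₂) × (w₂/w₁)
Workers factor (inverse): 39/17 ≈ 2.2941
Work factor (direct): 160/53 ≈ 3.0189
d₂ = 28 × 39/17 × 160/53 = (28 × 39 × 160) / (17 × 53) = 174720/901
≈ 193.92 days

193.92 days


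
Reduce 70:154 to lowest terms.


GCD(70, 154) = 14
70/14 : 154/14
= 5:11

5:11


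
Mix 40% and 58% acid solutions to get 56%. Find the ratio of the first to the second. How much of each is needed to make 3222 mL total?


Let x parts of 40% mix with y parts of 58%.
40x + 58y = 56(x + y)
40x + 58y = 56x + 56y
x(40 - 56) = y(56 - 58)
x/y = (58 - 56)/(56 - 40) = 2/16
Simplify: 1:8
Total parts = 9; one part = 3222/9 = 358.00 mL
40% solution: 1×358.00 = 358.00 mL
58% solution: 8×358.00 = 2864.00 mL
= ratio 1:8; 358.00 mL and 2864.00 mL

ratio 1:8; 358.00 mL and 2864.00 mL


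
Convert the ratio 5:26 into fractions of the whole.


Total parts = 5 + 26 = 31
First part: 5/31 = 5/31
Second part: 26/31 = 26/31
= 5/31 and 26/31

5/31 and 26/31


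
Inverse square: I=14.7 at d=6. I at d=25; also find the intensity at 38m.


I₁d₁² = I₂d₂²
I at 25m = 14.7 × (6/25)² = 14.7 × 36/625 = 529.2/625 ≈ 0.8467
I at 38m = 14.7 × (6/38)² = 14.7 × 36/1444 = 529.2/1444 ≈ 0.3665
= 0.8467 and 0.3665

0.8467 and 0.3665


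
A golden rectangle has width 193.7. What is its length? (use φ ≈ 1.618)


φ = (1 + √5) / 2 ≈ 1.618
Length = width × φ = 193.7 × 1.618 = 313.4066
≈ 313.41

313.41


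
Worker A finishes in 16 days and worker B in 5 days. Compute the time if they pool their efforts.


Rate of A = 1/16 per day
Rate of B = 1/5 per day
Combined rate = 1/16 + 1/5 = 21/80 = 0.2625 per day
Days = 1 / combined rate = 80/21
≈ 3.81 days

3.81 days


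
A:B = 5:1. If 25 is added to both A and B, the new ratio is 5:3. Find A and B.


Let A = 5k, B = 1k.
(5k + 25) / (1k + 25) = 5/3
Cross-multiply: 3(5k + 25) = 5(1k + 25)
15k + 75 = 5k + 125
15k - 5k = 125 - 75
10k = 50
k = 50/10 = 5
A = 5×5 = 25, B = 1×5 = 5
= A = 25, B = 5

A = 25, B = 5


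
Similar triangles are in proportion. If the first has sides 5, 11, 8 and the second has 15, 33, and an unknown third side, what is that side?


Scale factor = 15/5 = 3
Missing side = 8 × 3
= 24.0

24.0


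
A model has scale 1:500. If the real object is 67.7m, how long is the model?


Model size = real / scale
= 67.7 / 500
= 0.1354 m

0.1354 m


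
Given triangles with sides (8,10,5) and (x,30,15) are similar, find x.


Scale factor = 30/10 = 3
Missing side = 8 × 3
= 24.0

24.0


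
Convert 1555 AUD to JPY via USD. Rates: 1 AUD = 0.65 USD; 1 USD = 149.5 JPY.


Step 1: 1555 AUD × 0.65 = 1010.75 USD
Step 2: 1010.75 USD × 149.5 = 151107.13 JPY
Implied rate AUD→JPY = 0.65 × 149.5 = 97.1750
= 151107.13 JPY

151107.13 JPY


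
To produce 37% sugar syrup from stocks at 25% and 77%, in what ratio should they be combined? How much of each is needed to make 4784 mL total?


Let x parts of 25% mix with y parts of 77%.
25x + 77y = 37(x + y)
25x + 77y = 37x + 37y
x(25 - 37) = y(37 - 77)
x/y = (77 - 37)/(37 - 25) = 40/12
Simplify: 10:3
Total parts = 13; one part = 4784/13 = 368.00 mL
25% solution: 10×368.00 = 3680.00 mL
77% solution: 3×368.00 = 1104.00 mL
= ratio 10:3; 3680.00 mL and 1104.00 mL

ratio 10:3; 3680.00 mL and 1104.00 mL


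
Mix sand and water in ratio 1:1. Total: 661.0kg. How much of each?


Total parts = 1 + 1 = 2
sand: 661.0 × 1/2 = 330.5kg
water: 661.0 × 1/2 = 330.5kg
= 330.5kg and 330.5kg

330.5kg and 330.5kg


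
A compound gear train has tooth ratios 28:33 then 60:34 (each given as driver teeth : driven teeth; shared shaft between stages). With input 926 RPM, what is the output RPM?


Stage 1: RPM_B = RPM_A × t_A/t_B = 926 × 28/33 = 25928/33 ≈ 785.70
B and C share a shaft → RPM_C = RPM_B
Stage 2: RPM_D = RPM_C × t_C/t_D = RPM_A × (t_A×t_C)/(t_B×t_D)
Overall ratio = (28×60)/(33×34) = 1680/1122
RPM_D = 926 × 1680/1122 = 1555680/1122
≈ 1386.52 RPM

1386.52 RPM


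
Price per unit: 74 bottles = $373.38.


Unit rate = total / quantity
= 373.38 / 74
= $5.05 per unit

$5.05 per unit


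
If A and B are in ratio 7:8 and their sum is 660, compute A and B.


Let A = 7k, B = 8k.
7k + 8k = 660
15k = 660 → k = 660/15 = 44
A = 7×44 = 308, B = 8×44 = 352
= A = 308, B = 352

A = 308, B = 352


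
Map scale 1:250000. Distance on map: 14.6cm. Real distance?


Real distance = map distance × scale
= 14.6cm × 250000
= 3650000 cm = 36500.0 m
= 36.500 km

36.500 km


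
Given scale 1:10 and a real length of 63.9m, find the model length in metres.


Model size = real / scale
= 63.9 / 10
= 6.3900 m

6.3900 m


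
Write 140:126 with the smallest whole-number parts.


GCD(140, 126) = 14
140/14 : 126/14
= 10:9

10:9


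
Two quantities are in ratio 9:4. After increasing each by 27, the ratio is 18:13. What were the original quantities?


Let A = 9k, B = 4k.
(9k + 27) / (4k + 27) = 18/13
Cross-multiply: 13(9k + 27) = 18(4k + 27)
117k + 351 = 72k + 486
117k - 72k = 486 - 351
45k = 135
k = 135/45 = 3
A = 9×3 = 27, B = 4×3 = 12
= A = 27, B = 12

A = 27, B = 12


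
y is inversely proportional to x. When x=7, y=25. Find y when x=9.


Inverse proportion: x × y = constant
k = 7 × 25 = 175
y₂ = k / 9 = 175 / 9
= 19.44

19.44


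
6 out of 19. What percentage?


Percentage = (part / whole) × 100
= (6 / 19) × 100
≈ 31.58%

31.58%


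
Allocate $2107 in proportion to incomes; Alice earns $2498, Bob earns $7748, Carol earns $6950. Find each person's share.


Total income = 2498 + 7748 + 6950 = $17196
Alice: $2107 × 2498/17196 = $306.08
Bob: $2107 × 7748/17196 = $949.35
Carol: $2107 × 6950/17196 = $851.57
= Alice: $306.08, Bob: $949.35, Carol: $851.57

Alice: $306.08, Bob: $949.35, Carol: $851.57


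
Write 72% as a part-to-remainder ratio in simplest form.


72% means 72 parts out of 100; remainder = 28
Part : remainder = 72:28
GCD = 4
= 18:7

18:7


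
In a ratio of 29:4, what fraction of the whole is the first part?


Total parts = 29 + 4 = 33
First part: 29/33 = 29/33
= 29/33

29/33


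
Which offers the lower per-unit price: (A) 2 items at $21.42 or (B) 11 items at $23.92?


Deal A: $21.42/2 = $10.7100/unit
Deal B: $23.92/11 = $2.1745/unit
B is cheaper per unit
= Deal B

Deal B


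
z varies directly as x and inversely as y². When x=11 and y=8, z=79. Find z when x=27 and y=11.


z = k·x/y²
Solve for k using the known point: k = z·y²/x = 79×64/11 = 5056/11 ≈ 459.6364
Now evaluate at x=27, y=11:
z = k × 27 / 121 = (5056 × 27) / (11 × 121) = 136512/1331
≈ 102.5635

102.5635


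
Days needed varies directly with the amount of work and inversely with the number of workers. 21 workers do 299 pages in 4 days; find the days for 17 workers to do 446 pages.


Days ∝ work / workers, so d₂ = d₁ × (m₁/m₂) × (w₂/w₁)
Workers factor (inverse): 21/17 ≈ 1.2353
Work factor (direct): 446/299 ≈ 1.4916
d₂ = 4 × 21/17 × 446/299 = (4 × 21 × 446) / (17 × 299) = 37464/5083
≈ 7.37 days

7.37 days


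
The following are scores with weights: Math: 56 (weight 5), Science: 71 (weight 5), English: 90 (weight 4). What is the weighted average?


Numerator = 56×5 + 71×5 + 90×4
= 280 + 355 + 360
= 995
Total weight = 14
Weighted avg = 995/14
= 71.07

71.07
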